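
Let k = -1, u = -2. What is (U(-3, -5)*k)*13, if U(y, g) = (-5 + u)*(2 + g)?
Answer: -273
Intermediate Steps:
U(y, g) = -14 - 7*g (U(y, g) = (-5 - 2)*(2 + g) = -7*(2 + g) = -14 - 7*g)
(U(-3, -5)*k)*13 = ((-14 - 7*(-5))*(-1))*13 = ((-14 + 35)*(-1))*13 = (21*(-1))*13 = -21*13 = -273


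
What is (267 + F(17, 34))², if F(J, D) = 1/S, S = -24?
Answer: 41049649/576 ≈ 71267.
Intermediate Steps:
F(J, D) = -1/24 (F(J, D) = 1/(-24) = -1/24)
(267 + F(17, 34))² = (267 - 1/24)² = (6407/24)² = 41049649/576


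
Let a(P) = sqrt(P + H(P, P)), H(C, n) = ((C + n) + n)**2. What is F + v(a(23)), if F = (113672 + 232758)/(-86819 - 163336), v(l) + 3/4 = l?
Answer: -427237/200124 + 4*sqrt(299) ≈ 67.032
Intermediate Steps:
H(C, n) = (C + 2*n)**2
a(P) = sqrt(P + 9*P**2) (a(P) = sqrt(P + (P + 2*P)**2) = sqrt(P + (3*P)**2) = sqrt(P + 9*P**2))
v(l) = -3/4 + l
F = -69286/50031 (F = 346430/(-250155) = 346430*(-1/250155) = -69286/50031 ≈ -1.3849)
F + v(a(23)) = -69286/50031 + (-3/4 + sqrt(23*(1 + 9*23))) = -69286/50031 + (-3/4 + sqrt(23*(1 + 207))) = -69286/50031 + (-3/4 + sqrt(23*208)) = -69286/50031 + (-3/4 + sqrt(4784)) = -69286/50031 + (-3/4 + 4*sqrt(299)) = -427237/200124 + 4*sqrt(299)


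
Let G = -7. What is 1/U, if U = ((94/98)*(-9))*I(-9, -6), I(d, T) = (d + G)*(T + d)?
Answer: -49/101520 ≈ -0.00048266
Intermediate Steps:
I(d, T) = (-7 + d)*(T + d) (I(d, T) = (d - 7)*(T + d) = (-7 + d)*(T + d))
U = -101520/49 (U = ((94/98)*(-9))*((-9)² - 7*(-6) - 7*(-9) - 6*(-9)) = ((94*(1/98))*(-9))*(81 + 42 + 63 + 54) = ((47/49)*(-9))*240 = -423/49*240 = -101520/49 ≈ -2071.8)
1/U = 1/(-101520/49) = -49/101520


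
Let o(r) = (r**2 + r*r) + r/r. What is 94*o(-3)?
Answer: 1786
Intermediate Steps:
o(r) = 1 + 2*r**2 (o(r) = (r**2 + r**2) + 1 = 2*r**2 + 1 = 1 + 2*r**2)
94*o(-3) = 94*(1 + 2*(-3)**2) = 94*(1 + 2*9) = 94*(1 + 18) = 94*19 = 1786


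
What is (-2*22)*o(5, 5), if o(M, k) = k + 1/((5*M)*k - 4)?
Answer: -2424/11 ≈ -220.36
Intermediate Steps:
o(M, k) = k + 1/(-4 + 5*M*k) (o(M, k) = k + 1/(5*M*k - 4) = k + 1/(-4 + 5*M*k))
(-2*22)*o(5, 5) = (-2*22)*((1 - 4*5 + 5*5*5²)/(-4 + 5*5*5)) = -44*(1 - 20 + 5*5*25)/(-4 + 125) = -44*(1 - 20 + 625)/121 = -4*606/11 = -44*606/121 = -2424/11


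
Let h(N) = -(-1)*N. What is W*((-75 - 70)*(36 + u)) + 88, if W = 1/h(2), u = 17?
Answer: -7509/2 ≈ -3754.5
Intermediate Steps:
h(N) = N
W = ½ (W = 1/2 = ½ ≈ 0.50000)
W*((-75 - 70)*(36 + u)) + 88 = ((-75 - 70)*(36 + 17))/2 + 88 = (-145*53)/2 + 88 = (½)*(-7685) + 88 = -7685/2 + 88 = -7509/2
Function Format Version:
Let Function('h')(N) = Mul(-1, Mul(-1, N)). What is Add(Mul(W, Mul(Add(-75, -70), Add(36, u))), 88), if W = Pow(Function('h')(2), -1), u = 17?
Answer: Rational(-7509, 2) ≈ -3754.5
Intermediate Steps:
Function('h')(N) = N
W = Rational(1, 2) (W = Pow(2, -1) = Rational(1, 2) ≈ 0.50000)
Add(Mul(W, Mul(Add(-75, -70), Add(36, u))), 88) = Add(Mul(Rational(1, 2), Mul(Add(-75, -70), Add(36, 17))), 88) = Add(Mul(Rational(1, 2), Mul(-145, 53)), 88) = Add(Mul(Rational(1, 2), -7685), 88) = Add(Rational(-7685, 2), 88) = Rational(-7509, 2)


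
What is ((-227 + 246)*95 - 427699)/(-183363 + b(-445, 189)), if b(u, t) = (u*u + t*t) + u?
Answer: -1049/123 ≈ -8.5285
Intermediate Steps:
b(u, t) = u + t² + u² (b(u, t) = (u² + t²) + u = (t² + u²) + u = u + t² + u²)
((-227 + 246)*95 - 427699)/(-183363 + b(-445, 189)) = ((-227 + 246)*95 - 427699)/(-183363 + (-445 + 189² + (-445)²)) = (19*95 - 427699)/(-183363 + (-445 + 35721 + 198025)) = (1805 - 427699)/(-183363 + 233301) = -425894/49938 = -425894*1/49938 = -1049/123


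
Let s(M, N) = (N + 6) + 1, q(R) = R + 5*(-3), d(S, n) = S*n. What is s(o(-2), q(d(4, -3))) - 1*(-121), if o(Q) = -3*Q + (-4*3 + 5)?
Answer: 101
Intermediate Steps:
o(Q) = -7 - 3*Q (o(Q) = -3*Q + (-12 + 5) = -3*Q - 7 = -7 - 3*Q)
q(R) = -15 + R (q(R) = R - 15 = -15 + R)
s(M, N) = 7 + N (s(M, N) = (6 + N) + 1 = 7 + N)
s(o(-2), q(d(4, -3))) - 1*(-121) = (7 + (-15 + 4*(-3))) - 1*(-121) = (7 + (-15 - 12)) + 121 = (7 - 27) + 121 = -20 + 121 = 101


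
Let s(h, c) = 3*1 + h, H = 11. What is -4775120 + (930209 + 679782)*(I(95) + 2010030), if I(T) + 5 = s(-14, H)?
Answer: 3236099674754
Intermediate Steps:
s(h, c) = 3 + h
I(T) = -16 (I(T) = -5 + (3 - 14) = -5 - 11 = -16)
-4775120 + (930209 + 679782)*(I(95) + 2010030) = -4775120 + (930209 + 679782)*(-16 + 2010030) = -4775120 + 1609991*2010014 = -4775120 + 3236104449874 = 3236099674754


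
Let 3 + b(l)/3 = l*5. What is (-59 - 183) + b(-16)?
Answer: -491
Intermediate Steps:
b(l) = -9 + 15*l (b(l) = -9 + 3*(l*5) = -9 + 3*(5*l) = -9 + 15*l)
(-59 - 183) + b(-16) = (-59 - 183) + (-9 + 15*(-16)) = -242 + (-9 - 240) = -242 - 249 = -491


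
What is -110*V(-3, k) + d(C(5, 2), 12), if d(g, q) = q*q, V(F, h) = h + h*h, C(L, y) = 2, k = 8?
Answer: -7776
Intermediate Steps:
V(F, h) = h + h**2
d(g, q) = q**2
-110*V(-3, k) + d(C(5, 2), 12) = -880*(1 + 8) + 12**2 = -880*9 + 144 = -110*72 + 144 = -7920 + 144 = -7776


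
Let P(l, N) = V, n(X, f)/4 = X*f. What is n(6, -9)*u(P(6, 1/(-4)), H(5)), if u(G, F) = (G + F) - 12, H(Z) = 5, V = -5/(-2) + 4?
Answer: 108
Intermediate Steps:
n(X, f) = 4*X*f (n(X, f) = 4*(X*f) = 4*X*f)
V = 13/2 (V = -5*(-½) + 4 = 5/2 + 4 = 13/2 ≈ 6.5000)
P(l, N) = 13/2
u(G, F) = -12 + F + G (u(G, F) = (F + G) - 12 = -12 + F + G)
n(6, -9)*u(P(6, 1/(-4)), H(5)) = (4*6*(-9))*(-12 + 5 + 13/2) = -216*(-½) = 108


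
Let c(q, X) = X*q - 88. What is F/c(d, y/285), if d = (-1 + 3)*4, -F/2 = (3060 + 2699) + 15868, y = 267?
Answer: 2054565/3824 ≈ 537.28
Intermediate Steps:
F = -43254 (F = -2*((3060 + 2699) + 15868) = -2*(5759 + 15868) = -2*21627 = -43254)
d = 8 (d = 2*4 = 8)
c(q, X) = -88 + X*q
F/c(d, y/285) = -43254/(-88 + (267/285)*8) = -43254/(-88 + (267*(1/285))*8) = -43254/(-88 + (89/95)*8) = -43254/(-88 + 712/95) = -43254/(-7648/95) = -43254*(-95/7648) = 2054565/3824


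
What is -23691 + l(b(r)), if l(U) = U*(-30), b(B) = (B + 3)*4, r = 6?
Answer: -24771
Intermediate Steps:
b(B) = 12 + 4*B (b(B) = (3 + B)*4 = 12 + 4*B)
l(U) = -30*U
-23691 + l(b(r)) = -23691 - 30*(12 + 4*6) = -23691 - 30*(12 + 24) = -23691 - 30*36 = -23691 - 1080 = -24771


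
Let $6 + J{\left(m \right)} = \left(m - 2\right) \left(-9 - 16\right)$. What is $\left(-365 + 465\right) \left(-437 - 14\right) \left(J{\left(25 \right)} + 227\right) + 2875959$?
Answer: $18841359$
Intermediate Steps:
$J{\left(m \right)} = 44 - 25 m$ ($J{\left(m \right)} = -6 + \left(m - 2\right) \left(-9 - 16\right) = -6 + \left(-2 + m\right) \left(-25\right) = -6 - \left(-50 + 25 m\right) = 44 - 25 m$)
$\left(-365 + 465\right) \left(-437 - 14\right) \left(J{\left(25 \right)} + 227\right) + 2875959 = \left(-365 + 465\right) \left(-437 - 14\right) \left(\left(44 - 625\right) + 227\right) + 2875959 = 100 \left(-451\right) \left(\left(44 - 625\right) + 227\right) + 2875959 = - 45100 \left(-581 + 227\right) + 2875959 = \left(-45100\right) \left(-354\right) + 2875959 = 15965400 + 2875959 = 18841359$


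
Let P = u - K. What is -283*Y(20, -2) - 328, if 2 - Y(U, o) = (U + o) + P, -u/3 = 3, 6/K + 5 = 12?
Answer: 9873/7 ≈ 1410.4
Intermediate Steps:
K = 6/7 (K = 6/(-5 + 12) = 6/7 ≈ 0.85714)
u = -9 (u = -3*3 = -9)
P = -69/7 (P = -9 - 1*6/7 = -9 - 6/7 = -69/7 ≈ -9.8571)
Y(U, o) = 83/7 - U - o (Y(U, o) = 2 - ((U + o) - 69/7) = 2 - (-69/7 + U + o) = 2 + (69/7 - U - o) = 83/7 - U - o)
-283*Y(20, -2) - 328 = -283*(83/7 - 1*20 - 1*(-2)) - 328 = -283*(83/7 - 20 + 2) - 328 = -283*(-43/7) - 328 = 12169/7 - 328 = 9873/7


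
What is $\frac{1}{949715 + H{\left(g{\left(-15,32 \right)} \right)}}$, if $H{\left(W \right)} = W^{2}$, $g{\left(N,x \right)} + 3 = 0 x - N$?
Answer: $\frac{1}{949859} \approx 1.0528 \cdot 10^{-6}$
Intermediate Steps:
$g{\left(N,x \right)} = -3 - N$ ($g{\left(N,x \right)} = -3 + \left(0 x - N\right) = -3 + \left(0 - N\right) = -3 - N$)
$\frac{1}{949715 + H{\left(g{\left(-15,32 \right)} \right)}} = \frac{1}{949715 + \left(-3 - -15\right)^{2}} = \frac{1}{949715 + \left(-3 + 15\right)^{2}} = \frac{1}{949715 + 12^{2}} = \frac{1}{949715 + 144} = \frac{1}{949859}$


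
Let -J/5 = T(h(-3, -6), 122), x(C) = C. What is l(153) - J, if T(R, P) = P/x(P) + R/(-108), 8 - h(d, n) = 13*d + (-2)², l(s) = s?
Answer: 16849/108 ≈ 156.01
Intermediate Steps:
h(d, n) = 4 - 13*d (h(d, n) = 8 - (13*d + (-2)²) = 8 - (13*d + 4) = 8 - (4 + 13*d) = 8 + (-4 - 13*d) = 4 - 13*d)
T(R, P) = 1 - R/108 (T(R, P) = P/P + R/(-108) = 1 + R*(-1/108) = 1 - R/108)
J = -325/108 (J = -5*(1 - (4 - 13*(-3))/108) = -5*(1 - (4 + 39)/108) = -5*(1 - 1/108*43) = -5*(1 - 43/108) = -5*65/108 = -325/108 ≈ -3.0093)
l(153) - J = 153 - 1*(-325/108) = 153 + 325/108 = 16849/108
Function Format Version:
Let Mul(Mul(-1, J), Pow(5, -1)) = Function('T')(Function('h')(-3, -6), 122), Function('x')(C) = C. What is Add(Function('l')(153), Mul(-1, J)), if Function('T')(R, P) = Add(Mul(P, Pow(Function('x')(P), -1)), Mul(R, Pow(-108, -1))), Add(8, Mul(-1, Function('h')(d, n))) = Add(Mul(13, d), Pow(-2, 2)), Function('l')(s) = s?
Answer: Rational(16849, 108) ≈ 156.01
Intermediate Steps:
Function('h')(d, n) = Add(4, Mul(-13, d)) (Function('h')(d, n) = Add(8, Mul(-1, Add(Mul(13, d), Pow(-2, 2)))) = Add(8, Mul(-1, Add(Mul(13, d), 4))) = Add(8, Mul(-1, Add(4, Mul(13, d)))) = Add(8, Add(-4, Mul(-13, d))) = Add(4, Mul(-13, d)))
Function('T')(R, P) = Add(1, Mul(Rational(-1, 108), R)) (Function('T')(R, P) = Add(Mul(P, Pow(P, -1)), Mul(R, Pow(-108, -1))) = Add(1, Mul(R, Rational(-1, 108))) = Add(1, Mul(Rational(-1, 108), R)))
J = Rational(-325, 108) (J = Mul(-5, Add(1, Mul(Rational(-1, 108), Add(4, Mul(-13, -3))))) = Mul(-5, Add(1, Mul(Rational(-1, 108), Add(4, 39)))) = Mul(-5, Add(1, Mul(Rational(-1, 108), 43))) = Mul(-5, Add(1, Rational(-43, 108))) = Mul(-5, Rational(65, 108)) = Rational(-325, 108) ≈ -3.0093)
Add(Function('l')(153), Mul(-1, J)) = Add(153, Mul(-1, Rational(-325, 108))) = Add(153, Rational(325, 108)) = Rational(16849, 108)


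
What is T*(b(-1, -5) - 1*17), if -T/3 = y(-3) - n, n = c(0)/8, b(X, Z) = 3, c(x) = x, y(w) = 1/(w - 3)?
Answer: -7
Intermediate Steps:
y(w) = 1/(-3 + w)
n = 0 (n = 0/8 = 0*(⅛) = 0)
T = ½ (T = -3*(1/(-3 - 3) - 1*0) = -3*(1/(-6) + 0) = -3*(-⅙ + 0) = -3*(-⅙) = ½ ≈ 0.50000)
T*(b(-1, -5) - 1*17) = (3 - 1*17)/2 = (3 - 17)/2 = (½)*(-14) = -7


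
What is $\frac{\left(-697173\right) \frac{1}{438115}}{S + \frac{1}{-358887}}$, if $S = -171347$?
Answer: $\frac{250206326451}{26941536160260850} \approx 9.287 \cdot 10^{-6}$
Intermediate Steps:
$\frac{\left(-697173\right) \frac{1}{438115}}{S + \frac{1}{-358887}} = \frac{\left(-697173\right) \frac{1}{438115}}{-171347 + \frac{1}{-358887}} = \frac{\left(-697173\right) \frac{1}{438115}}{-171347 - \frac{1}{358887}} = - \frac{697173}{438115 \left(- \frac{61494210790}{358887}\right)} = \left(- \frac{697173}{438115}\right) \left(- \frac{358887}{61494210790}\right) = \frac{250206326451}{26941536160260850}$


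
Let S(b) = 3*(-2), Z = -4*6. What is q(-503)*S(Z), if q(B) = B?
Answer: 3018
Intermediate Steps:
Z = -24
S(b) = -6
q(-503)*S(Z) = -503*(-6) = 3018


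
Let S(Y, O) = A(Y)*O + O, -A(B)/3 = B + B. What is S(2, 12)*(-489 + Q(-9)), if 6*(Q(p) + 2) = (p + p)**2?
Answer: 57684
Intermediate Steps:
A(B) = -6*B (A(B) = -3*(B + B) = -6*B)
S(Y, O) = O - 6*O*Y (S(Y, O) = (-6*Y)*O + O = -6*O*Y + O = O - 6*O*Y)
Q(p) = -2 + 2*p**2/3 (Q(p) = -2 + (p + p)**2/6 = -2 + (2*p)**2/6 = -2 + (4*p**2)/6 = -2 + 2*p**2/3)
S(2, 12)*(-489 + Q(-9)) = (12*(1 - 6*2))*(-489 + (-2 + (2/3)*(-9)**2)) = (12*(1 - 12))*(-489 + (-2 + (2/3)*81)) = (12*(-11))*(-489 + (-2 + 54)) = -132*(-489 + 52) = -132*(-437) = 57684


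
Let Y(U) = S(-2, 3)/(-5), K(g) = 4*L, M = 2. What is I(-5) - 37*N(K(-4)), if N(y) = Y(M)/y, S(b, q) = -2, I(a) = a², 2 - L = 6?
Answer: 1037/40 ≈ 25.925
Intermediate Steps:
L = -4 (L = 2 - 1*6 = 2 - 6 = -4)
K(g) = -16 (K(g) = 4*(-4) = -16)
Y(U) = ⅖ (Y(U) = -2/(-5) = -2*(-⅕) = ⅖)
N(y) = 2/(5*y)
I(-5) - 37*N(K(-4)) = (-5)² - 74/(5*(-16)) = 25 - 74*(-1)/(5*16) = 25 - 37*(-1/40) = 25 + 37/40 = 1037/40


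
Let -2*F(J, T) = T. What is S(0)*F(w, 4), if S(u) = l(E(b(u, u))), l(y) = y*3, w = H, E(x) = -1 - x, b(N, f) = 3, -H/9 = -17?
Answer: 24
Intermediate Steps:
H = 153 (H = -9*(-17) = 153)
w = 153
l(y) = 3*y
F(J, T) = -T/2
S(u) = -12 (S(u) = 3*(-1 - 1*3) = 3*(-1 - 3) = 3*(-4) = -12)
S(0)*F(w, 4) = -(-6)*4 = -12*(-2) = 24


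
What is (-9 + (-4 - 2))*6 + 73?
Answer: -17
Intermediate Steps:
(-9 + (-4 - 2))*6 + 73 = (-9 - 6)*6 + 73 = -15*6 + 73 = -90 + 73 = -17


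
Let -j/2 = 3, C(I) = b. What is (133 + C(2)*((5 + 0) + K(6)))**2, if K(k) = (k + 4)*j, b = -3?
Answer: 88804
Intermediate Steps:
C(I) = -3
j = -6 (j = -2*3 = -6)
K(k) = -24 - 6*k (K(k) = (k + 4)*(-6) = (4 + k)*(-6) = -24 - 6*k)
(133 + C(2)*((5 + 0) + K(6)))**2 = (133 - 3*((5 + 0) + (-24 - 6*6)))**2 = (133 - 3*(5 + (-24 - 36)))**2 = (133 - 3*(5 - 60))**2 = (133 - 3*(-55))**2 = (133 + 165)**2 = 298**2 = 88804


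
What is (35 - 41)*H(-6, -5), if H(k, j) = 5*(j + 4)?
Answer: 30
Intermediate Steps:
H(k, j) = 20 + 5*j (H(k, j) = 5*(4 + j) = 20 + 5*j)
(35 - 41)*H(-6, -5) = (35 - 41)*(20 + 5*(-5)) = -6*(20 - 25) = -6*(-5) = 30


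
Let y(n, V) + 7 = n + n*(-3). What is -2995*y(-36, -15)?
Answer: -194675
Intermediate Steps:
y(n, V) = -7 - 2*n (y(n, V) = -7 + (n + n*(-3)) = -7 + (n - 3*n) = -7 - 2*n)
-2995*y(-36, -15) = -2995*(-7 - 2*(-36)) = -2995*(-7 + 72) = -2995*65 = -194675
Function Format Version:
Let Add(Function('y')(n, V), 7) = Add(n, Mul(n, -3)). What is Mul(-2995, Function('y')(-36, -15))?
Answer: -194675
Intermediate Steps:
Function('y')(n, V) = Add(-7, Mul(-2, n)) (Function('y')(n, V) = Add(-7, Add(n, Mul(n, -3))) = Add(-7, Add(n, Mul(-3, n))) = Add(-7, Mul(-2, n)))
Mul(-2995, Function('y')(-36, -15)) = Mul(-2995, Add(-7, Mul(-2, -36))) = Mul(-2995, Add(-7, 72)) = Mul(-2995, 65) = -194675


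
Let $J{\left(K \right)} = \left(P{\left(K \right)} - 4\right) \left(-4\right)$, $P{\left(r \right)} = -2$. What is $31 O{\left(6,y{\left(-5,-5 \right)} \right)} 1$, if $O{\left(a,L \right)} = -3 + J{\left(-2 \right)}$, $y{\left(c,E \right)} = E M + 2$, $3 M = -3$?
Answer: $651$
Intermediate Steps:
$M = -1$ ($M = \frac{1}{3} \left(-3\right) = -1$)
$J{\left(K \right)} = 24$ ($J{\left(K \right)} = \left(-2 - 4\right) \left(-4\right) = \left(-6\right) \left(-4\right) = 24$)
$y{\left(c,E \right)} = 2 - E$ ($y{\left(c,E \right)} = E \left(-1\right) + 2 = - E + 2 = 2 - E$)
$O{\left(a,L \right)} = 21$ ($O{\left(a,L \right)} = -3 + 24 = 21$)
$31 O{\left(6,y{\left(-5,-5 \right)} \right)} 1 = 31 \cdot 21 \cdot 1 = 651 \cdot 1 = 651$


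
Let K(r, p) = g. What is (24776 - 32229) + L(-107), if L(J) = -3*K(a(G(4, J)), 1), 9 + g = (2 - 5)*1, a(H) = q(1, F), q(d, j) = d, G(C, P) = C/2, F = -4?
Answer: -7417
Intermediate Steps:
G(C, P) = C/2 (G(C, P) = C*(½) = C/2)
a(H) = 1
g = -12 (g = -9 + (2 - 5)*1 = -9 - 3*1 = -9 - 3 = -12)
K(r, p) = -12
L(J) = 36 (L(J) = -3*(-12) = 36)
(24776 - 32229) + L(-107) = (24776 - 32229) + 36 = -7453 + 36 = -7417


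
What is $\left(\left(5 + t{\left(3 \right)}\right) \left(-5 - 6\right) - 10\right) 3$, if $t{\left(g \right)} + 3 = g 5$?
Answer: $-591$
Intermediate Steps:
$t{\left(g \right)} = -3 + 5 g$ ($t{\left(g \right)} = -3 + g 5 = -3 + 5 g$)
$\left(\left(5 + t{\left(3 \right)}\right) \left(-5 - 6\right) - 10\right) 3 = \left(\left(5 + \left(-3 + 5 \cdot 3\right)\right) \left(-5 - 6\right) - 10\right) 3 = \left(\left(5 + \left(-3 + 15\right)\right) \left(-11\right) - 10\right) 3 = \left(\left(5 + 12\right) \left(-11\right) - 10\right) 3 = \left(17 \left(-11\right) - 10\right) 3 = \left(-187 - 10\right) 3 = \left(-197\right) 3 = -591$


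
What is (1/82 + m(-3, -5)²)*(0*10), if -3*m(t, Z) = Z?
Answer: 0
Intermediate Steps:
m(t, Z) = -Z/3
(1/82 + m(-3, -5)²)*(0*10) = (1/82 + (-⅓*(-5))²)*(0*10) = (1/82 + (5/3)²)*0 = (1/82 + 25/9)*0 = (2059/738)*0 = 0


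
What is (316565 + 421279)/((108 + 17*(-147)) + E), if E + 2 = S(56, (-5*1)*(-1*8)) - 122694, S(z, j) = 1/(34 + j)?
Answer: -18200152/3085479 ≈ -5.8986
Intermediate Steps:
E = -9079503/74 (E = -2 + (1/(34 + (-5*1)*(-1*8)) - 122694) = -2 + (1/(34 - 5*(-8)) - 122694) = -2 + (1/(34 + 40) - 122694) = -2 + (1/74 - 122694) = -2 - 9079355/74 = -9079503/74 ≈ -1.2270e+5)
(316565 + 421279)/((108 + 17*(-147)) + E) = (316565 + 421279)/((108 + 17*(-147)) - 9079503/74) = 737844/((108 - 2499) - 9079503/74) = 737844/(-2391 - 9079503/74) = 737844/(-9256437/74) = 737844*(-74/9256437) = -18200152/3085479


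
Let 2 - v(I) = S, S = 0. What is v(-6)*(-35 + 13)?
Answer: -44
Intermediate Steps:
v(I) = 2 (v(I) = 2 - 1*0 = 2 + 0 = 2)
v(-6)*(-35 + 13) = 2*(-35 + 13) = 2*(-22) = -44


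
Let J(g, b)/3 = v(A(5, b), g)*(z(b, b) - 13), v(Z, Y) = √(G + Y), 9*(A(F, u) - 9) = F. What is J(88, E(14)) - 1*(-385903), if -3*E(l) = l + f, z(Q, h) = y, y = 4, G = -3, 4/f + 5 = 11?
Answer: 385903 - 27*√85 ≈ 3.8565e+5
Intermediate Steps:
f = ⅔ (f = 4/(-5 + 11) = 4/6 = 4*(⅙) = ⅔ ≈ 0.66667)
A(F, u) = 9 + F/9
v(Z, Y) = √(-3 + Y)
z(Q, h) = 4
E(l) = -2/9 - l/3 (E(l) = -(l + ⅔)/3 = -(⅔ + l)/3 = -2/9 - l/3)
J(g, b) = -27*√(-3 + g) (J(g, b) = 3*(√(-3 + g)*(4 - 13)) = 3*(√(-3 + g)*(-9)) = 3*(-9*√(-3 + g)) = -27*√(-3 + g))
J(88, E(14)) - 1*(-385903) = -27*√(-3 + 88) - 1*(-385903) = -27*√85 + 385903 = 385903 - 27*√85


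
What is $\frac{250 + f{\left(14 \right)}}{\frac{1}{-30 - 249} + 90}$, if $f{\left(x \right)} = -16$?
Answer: $\frac{65286}{25109} \approx 2.6001$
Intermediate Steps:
$\frac{250 + f{\left(14 \right)}}{\frac{1}{-30 - 249} + 90} = \frac{250 - 16}{\frac{1}{-30 - 249} + 90} = \frac{234}{\frac{1}{-279} + 90} = \frac{234}{- \frac{1}{279} + 90} = \frac{234}{\frac{25109}{279}} = 234 \cdot \frac{279}{25109} = \frac{65286}{25109}$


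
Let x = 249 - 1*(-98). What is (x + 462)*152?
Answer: 122968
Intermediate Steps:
x = 347 (x = 249 + 98 = 347)
(x + 462)*152 = (347 + 462)*152 = 809*152 = 122968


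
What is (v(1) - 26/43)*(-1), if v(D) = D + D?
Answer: -60/43 ≈ -1.3953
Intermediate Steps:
v(D) = 2*D
(v(1) - 26/43)*(-1) = (2*1 - 26/43)*(-1) = (2 - 26*1/43)*(-1) = (2 - 26/43)*(-1) = (60/43)*(-1) = -60/43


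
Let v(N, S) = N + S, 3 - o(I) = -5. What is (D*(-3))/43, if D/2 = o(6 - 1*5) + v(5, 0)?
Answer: -78/43 ≈ -1.8140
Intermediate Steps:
o(I) = 8 (o(I) = 3 - 1*(-5) = 3 + 5 = 8)
D = 26 (D = 2*(8 + (5 + 0)) = 2*(8 + 5) = 2*13 = 26)
(D*(-3))/43 = (26*(-3))/43 = -78*1/43 = -78/43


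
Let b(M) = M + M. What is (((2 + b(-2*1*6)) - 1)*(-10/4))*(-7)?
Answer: -805/2 ≈ -402.50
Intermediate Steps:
b(M) = 2*M
(((2 + b(-2*1*6)) - 1)*(-10/4))*(-7) = (((2 + 2*(-2*1*6)) - 1)*(-10/4))*(-7) = (((2 + 2*(-2*6)) - 1)*(-10*¼))*(-7) = (((2 + 2*(-12)) - 1)*(-5/2))*(-7) = (((2 - 24) - 1)*(-5/2))*(-7) = ((-22 - 1)*(-5/2))*(-7) = -23*(-5/2)*(-7) = (115/2)*(-7) = -805/2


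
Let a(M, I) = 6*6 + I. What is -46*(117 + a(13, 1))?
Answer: -7084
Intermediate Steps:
a(M, I) = 36 + I
-46*(117 + a(13, 1)) = -46*(117 + (36 + 1)) = -46*(117 + 37) = -46*154 = -7084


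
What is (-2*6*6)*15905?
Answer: -1145160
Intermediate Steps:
(-2*6*6)*15905 = -12*6*15905 = -72*15905 = -1145160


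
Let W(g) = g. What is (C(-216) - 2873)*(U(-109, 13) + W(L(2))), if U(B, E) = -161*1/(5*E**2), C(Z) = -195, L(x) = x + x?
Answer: -759684/65 ≈ -11687.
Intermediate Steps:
L(x) = 2*x
U(B, E) = -161/(5*E**2) (U(B, E) = -161*1/(5*E**2) = -161/(5*E**2))
(C(-216) - 2873)*(U(-109, 13) + W(L(2))) = (-195 - 2873)*(-161/5/13**2 + 2*2) = -3068*(-161/5*1/169 + 4) = -3068*(-161/845 + 4) = -3068*3219/845 = -759684/65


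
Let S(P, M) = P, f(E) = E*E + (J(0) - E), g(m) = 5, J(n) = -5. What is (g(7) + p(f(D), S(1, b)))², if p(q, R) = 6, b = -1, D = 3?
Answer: 121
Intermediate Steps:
f(E) = -5 + E² - E (f(E) = E*E + (-5 - E) = E² + (-5 - E) = -5 + E² - E)
(g(7) + p(f(D), S(1, b)))² = (5 + 6)² = 11² = 121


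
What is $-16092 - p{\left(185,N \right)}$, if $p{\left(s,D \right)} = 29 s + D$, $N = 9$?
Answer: $-21466$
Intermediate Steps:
$p{\left(s,D \right)} = D + 29 s$
$-16092 - p{\left(185,N \right)} = -16092 - \left(9 + 29 \cdot 185\right) = -16092 - \left(9 + 5365\right) = -16092 - 5374 = -21466$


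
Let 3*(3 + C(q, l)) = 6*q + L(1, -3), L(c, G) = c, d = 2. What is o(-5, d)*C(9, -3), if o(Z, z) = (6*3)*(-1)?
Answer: -276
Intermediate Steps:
o(Z, z) = -18 (o(Z, z) = 18*(-1) = -18)
C(q, l) = -8/3 + 2*q (C(q, l) = -3 + (6*q + 1)/3 = -3 + (1 + 6*q)/3 = -3 + (1/3 + 2*q) = -8/3 + 2*q)
o(-5, d)*C(9, -3) = -18*(-8/3 + 2*9) = -18*(-8/3 + 18) = -18*46/3 = -276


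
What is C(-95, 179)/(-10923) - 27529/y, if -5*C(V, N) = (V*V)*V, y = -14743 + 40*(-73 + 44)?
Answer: -808755886/57902823 ≈ -13.967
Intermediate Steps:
y = -15903 (y = -14743 + 40*(-29) = -14743 - 1160 = -15903)
C(V, N) = -V**3/5 (C(V, N) = -V*V*V/5 = -V**2*V/5 = -V**3/5)
C(-95, 179)/(-10923) - 27529/y = -1/5*(-95)**3/(-10923) - 27529/(-15903) = -1/5*(-857375)*(-1/10923) - 27529*(-1/15903) = 171475*(-1/10923) + 27529/15903 = -171475/10923 + 27529/15903 = -808755886/57902823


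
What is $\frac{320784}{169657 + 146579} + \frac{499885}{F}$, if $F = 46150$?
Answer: $\frac{2881430241}{243238190} \approx 11.846$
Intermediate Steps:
$\frac{320784}{169657 + 146579} + \frac{499885}{F} = \frac{320784}{169657 + 146579} + \frac{499885}{46150} = \frac{320784}{316236} + 499885 \cdot \frac{1}{46150} = 320784 \cdot \frac{1}{316236} + \frac{99977}{9230} = \frac{26732}{26353} + \frac{99977}{9230} = \frac{2881430241}{243238190}$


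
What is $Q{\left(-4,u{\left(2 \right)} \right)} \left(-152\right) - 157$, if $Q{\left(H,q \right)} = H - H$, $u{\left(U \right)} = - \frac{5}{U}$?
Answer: $-157$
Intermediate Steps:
$Q{\left(H,q \right)} = 0$
$Q{\left(-4,u{\left(2 \right)} \right)} \left(-152\right) - 157 = 0 \left(-152\right) - 157 = 0 - 157 = -157$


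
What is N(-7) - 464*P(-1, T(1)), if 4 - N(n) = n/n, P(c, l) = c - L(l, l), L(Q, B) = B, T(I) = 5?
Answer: 2787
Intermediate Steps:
P(c, l) = c - l
N(n) = 3 (N(n) = 4 - n/n = 4 - 1*1 = 4 - 1 = 3)
N(-7) - 464*P(-1, T(1)) = 3 - 464*(-1 - 1*5) = 3 - 464*(-1 - 5) = 3 - 464*(-6) = 3 + 2784 = 2787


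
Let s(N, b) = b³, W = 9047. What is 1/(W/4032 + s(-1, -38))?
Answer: -4032/221234857 ≈ -1.8225e-5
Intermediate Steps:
1/(W/4032 + s(-1, -38)) = 1/(9047/4032 + (-38)³) = 1/(9047*(1/4032) - 54872) = 1/(9047/4032 - 54872) = 1/(-221234857/4032) = -4032/221234857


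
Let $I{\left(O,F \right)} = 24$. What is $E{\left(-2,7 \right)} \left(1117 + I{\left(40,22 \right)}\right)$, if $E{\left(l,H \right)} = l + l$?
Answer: $-4564$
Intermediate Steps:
$E{\left(l,H \right)} = 2 l$
$E{\left(-2,7 \right)} \left(1117 + I{\left(40,22 \right)}\right) = 2 \left(-2\right) \left(1117 + 24\right) = \left(-4\right) 1141 = -4564$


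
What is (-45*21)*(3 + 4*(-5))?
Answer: 16065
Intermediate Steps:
(-45*21)*(3 + 4*(-5)) = -945*(3 - 20) = -945*(-17) = 16065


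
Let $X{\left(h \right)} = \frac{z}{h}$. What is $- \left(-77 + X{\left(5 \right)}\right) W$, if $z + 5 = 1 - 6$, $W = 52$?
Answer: $4108$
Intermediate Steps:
$z = -10$ ($z = -5 + \left(1 - 6\right) = -5 - 5 = -10$)
$X{\left(h \right)} = - \frac{10}{h}$
$- \left(-77 + X{\left(5 \right)}\right) W = - \left(-77 - \frac{10}{5}\right) 52 = - \left(-77 - 2\right) 52 = - \left(-79\right) 52 = \left(-1\right) \left(-4108\right) = 4108$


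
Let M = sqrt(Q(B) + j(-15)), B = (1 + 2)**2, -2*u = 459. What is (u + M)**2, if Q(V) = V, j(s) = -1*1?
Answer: 210713/4 - 918*sqrt(2) ≈ 51380.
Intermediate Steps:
u = -459/2 (u = -1/2*459 = -459/2 ≈ -229.50)
j(s) = -1
B = 9 (B = 3**2 = 9)
M = 2*sqrt(2) (M = sqrt(9 - 1) = sqrt(8) = 2*sqrt(2) ≈ 2.8284)
(u + M)**2 = (-459/2 + 2*sqrt(2))**2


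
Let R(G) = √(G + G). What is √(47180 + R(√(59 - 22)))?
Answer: √(47180 + √2*37^(¼)) ≈ 217.22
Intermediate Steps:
R(G) = √2*√G (R(G) = √(2*G) = √2*√G)
√(47180 + R(√(59 - 22))) = √(47180 + √2*√(√(59 - 22))) = √(47180 + √2*√(√37)) = √(47180 + √2*37^(¼))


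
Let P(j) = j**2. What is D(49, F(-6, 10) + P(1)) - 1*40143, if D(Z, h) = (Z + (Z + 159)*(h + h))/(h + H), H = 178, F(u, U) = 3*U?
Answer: -8376942/209 ≈ -40081.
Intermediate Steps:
D(Z, h) = (Z + 2*h*(159 + Z))/(178 + h) (D(Z, h) = (Z + (Z + 159)*(h + h))/(h + 178) = (Z + (159 + Z)*(2*h))/(178 + h) = (Z + 2*h*(159 + Z))/(178 + h))
D(49, F(-6, 10) + P(1)) - 1*40143 = (49 + 318*(3*10 + 1**2) + 2*49*(3*10 + 1**2))/(178 + (3*10 + 1**2)) - 1*40143 = (49 + 318*(30 + 1) + 2*49*(30 + 1))/(178 + (30 + 1)) - 40143 = (49 + 318*31 + 2*49*31)/(178 + 31) - 40143 = (49 + 9858 + 3038)/209 - 40143 = (1/209)*12945 - 40143 = 12945/209 - 40143 = -8376942/209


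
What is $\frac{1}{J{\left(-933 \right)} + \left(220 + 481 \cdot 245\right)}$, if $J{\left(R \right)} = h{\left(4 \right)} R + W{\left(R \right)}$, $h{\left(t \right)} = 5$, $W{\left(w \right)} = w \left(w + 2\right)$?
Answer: $\frac{1}{982023} \approx 1.0183 \cdot 10^{-6}$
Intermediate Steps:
$W{\left(w \right)} = w \left(2 + w\right)$
$J{\left(R \right)} = 5 R + R \left(2 + R\right)$
$\frac{1}{J{\left(-933 \right)} + \left(220 + 481 \cdot 245\right)} = \frac{1}{- 933 \left(7 - 933\right) + \left(220 + 481 \cdot 245\right)} = \frac{1}{\left(-933\right) \left(-926\right) + \left(220 + 117845\right)} = \frac{1}{863958 + 118065} = \frac{1}{982023}$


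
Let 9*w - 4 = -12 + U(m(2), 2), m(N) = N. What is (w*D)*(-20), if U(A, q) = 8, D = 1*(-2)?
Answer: 0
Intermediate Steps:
D = -2
w = 0 (w = 4/9 + (-12 + 8)/9 = 4/9 + (⅑)*(-4) = 4/9 - 4/9 = 0)
(w*D)*(-20) = (0*(-2))*(-20) = 0*(-20) = 0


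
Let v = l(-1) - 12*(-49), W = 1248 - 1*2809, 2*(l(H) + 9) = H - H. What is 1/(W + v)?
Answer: -1/982 ≈ -0.0010183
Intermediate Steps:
l(H) = -9 (l(H) = -9 + (H - H)/2 = -9 + (½)*0 = -9 + 0 = -9)
W = -1561 (W = 1248 - 2809 = -1561)
v = 579 (v = -9 - 12*(-49) = -9 + 588 = 579)
1/(W + v) = 1/(-1561 + 579) = 1/(-982) = -1/982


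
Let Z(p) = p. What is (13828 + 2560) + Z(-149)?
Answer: 16239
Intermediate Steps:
(13828 + 2560) + Z(-149) = (13828 + 2560) - 149 = 16388 - 149 = 16239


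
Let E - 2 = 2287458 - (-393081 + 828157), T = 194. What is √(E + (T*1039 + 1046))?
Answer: 2*√513749 ≈ 1433.5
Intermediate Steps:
E = 1852384 (E = 2 + (2287458 - (-393081 + 828157)) = 2 + (2287458 - 1*435076) = 2 + (2287458 - 435076) = 2 + 1852382 = 1852384)
√(E + (T*1039 + 1046)) = √(1852384 + (194*1039 + 1046)) = √(1852384 + (201566 + 1046)) = √(1852384 + 202612) = √2054996 = 2*√513749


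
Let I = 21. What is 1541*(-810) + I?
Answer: -1248189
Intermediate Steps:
1541*(-810) + I = 1541*(-810) + 21 = -1248210 + 21 = -1248189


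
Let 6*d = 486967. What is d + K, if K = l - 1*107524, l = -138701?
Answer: -990383/6 ≈ -1.6506e+5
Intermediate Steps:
d = 486967/6 (d = (⅙)*486967 = 486967/6 ≈ 81161.)
K = -246225 (K = -138701 - 1*107524 = -138701 - 107524 = -246225)
d + K = 486967/6 - 246225 = -990383/6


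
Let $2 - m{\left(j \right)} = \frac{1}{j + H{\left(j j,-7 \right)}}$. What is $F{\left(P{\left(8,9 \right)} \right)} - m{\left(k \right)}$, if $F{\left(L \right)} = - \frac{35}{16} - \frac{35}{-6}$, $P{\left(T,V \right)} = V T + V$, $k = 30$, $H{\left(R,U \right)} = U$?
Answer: $\frac{1865}{1104} \approx 1.6893$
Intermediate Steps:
$P{\left(T,V \right)} = V + T V$ ($P{\left(T,V \right)} = T V + V = V + T V$)
$F{\left(L \right)} = \frac{175}{48}$ ($F{\left(L \right)} = \left(-35\right) \frac{1}{16} - - \frac{35}{6} = - \frac{35}{16} + \frac{35}{6} = \frac{175}{48}$)
$m{\left(j \right)} = 2 - \frac{1}{-7 + j}$ ($m{\left(j \right)} = 2 - \frac{1}{j - 7} = 2 - \frac{1}{-7 + j}$)
$F{\left(P{\left(8,9 \right)} \right)} - m{\left(k \right)} = \frac{175}{48} - \frac{-15 + 2 \cdot 30}{-7 + 30} = \frac{175}{48} - \frac{-15 + 60}{23} = \frac{175}{48} - \frac{1}{23} \cdot 45 = \frac{175}{48} - \frac{45}{23} = \frac{1865}{1104}$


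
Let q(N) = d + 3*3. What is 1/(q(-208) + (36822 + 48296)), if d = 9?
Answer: 1/85136 ≈ 1.1746e-5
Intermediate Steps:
q(N) = 18 (q(N) = 9 + 3*3 = 9 + 9 = 18)
1/(q(-208) + (36822 + 48296)) = 1/(18 + (36822 + 48296)) = 1/(18 + 85118) = 1/85136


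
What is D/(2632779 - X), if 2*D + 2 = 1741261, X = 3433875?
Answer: -1741259/1602192 ≈ -1.0868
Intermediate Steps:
D = 1741259/2 (D = -1 + (½)*1741261 = -1 + 1741261/2 = 1741259/2 ≈ 8.7063e+5)
D/(2632779 - X) = 1741259/(2*(2632779 - 1*3433875)) = 1741259/(2*(2632779 - 3433875)) = (1741259/2)/(-801096) = (1741259/2)*(-1/801096) = -1741259/1602192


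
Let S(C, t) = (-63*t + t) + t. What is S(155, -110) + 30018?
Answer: 36728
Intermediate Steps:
S(C, t) = -61*t (S(C, t) = -62*t + t = -61*t)
S(155, -110) + 30018 = -61*(-110) + 30018 = 6710 + 30018 = 36728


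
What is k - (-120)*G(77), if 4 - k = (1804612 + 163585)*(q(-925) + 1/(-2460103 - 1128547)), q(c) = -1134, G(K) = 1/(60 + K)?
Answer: 1097319993013341089/491645050 ≈ 2.2319e+9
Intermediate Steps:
k = 8009634982355497/3588650 (k = 4 - (1804612 + 163585)*(-1134 + 1/(-2460103 - 1128547)) = 4 - 1968197*(-1134 + 1/(-3588650)) = 4 - 1968197*(-1134 - 1/3588650) = 4 - 1968197*(-4069529101)/3588650 = 4 - 1*(-8009634968000897/3588650) = 4 + 8009634968000897/3588650 = 8009634982355497/3588650 ≈ 2.2319e+9)
k - (-120)*G(77) = 8009634982355497/3588650 - (-120)/(60 + 77) = 8009634982355497/3588650 - (-120)/137 = 8009634982355497/3588650 - 1*(-120/137) = 8009634982355497/3588650 + 120/137 = 1097319993013341089/491645050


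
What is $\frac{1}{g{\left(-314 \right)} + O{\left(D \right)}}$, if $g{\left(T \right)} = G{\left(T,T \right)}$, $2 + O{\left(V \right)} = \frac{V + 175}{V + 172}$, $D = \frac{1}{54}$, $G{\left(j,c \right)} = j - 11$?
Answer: $- \frac{9289}{3028052} \approx -0.0030676$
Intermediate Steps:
$G{\left(j,c \right)} = -11 + j$
$D = \frac{1}{54} \approx 0.018519$
$O{\left(V \right)} = -2 + \frac{175 + V}{172 + V}$ ($O{\left(V \right)} = -2 + \frac{V + 175}{V + 172} = -2 + \frac{175 + V}{172 + V}$)
$g{\left(T \right)} = -11 + T$
$\frac{1}{g{\left(-314 \right)} + O{\left(D \right)}} = \frac{1}{\left(-11 - 314\right) + \frac{-169 - \frac{1}{54}}{172 + \frac{1}{54}}} = \frac{1}{-325 + \frac{-169 - \frac{1}{54}}{\frac{9289}{54}}} = \frac{1}{-325 + \frac{54}{9289} \left(- \frac{9127}{54}\right)} = \frac{1}{-325 - \frac{9127}{9289}} = \frac{1}{- \frac{3028052}{9289}} = - \frac{9289}{3028052}$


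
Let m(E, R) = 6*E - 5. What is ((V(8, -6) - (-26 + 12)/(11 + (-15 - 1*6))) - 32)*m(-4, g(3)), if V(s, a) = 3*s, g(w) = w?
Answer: 1363/5 ≈ 272.60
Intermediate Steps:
m(E, R) = -5 + 6*E
((V(8, -6) - (-26 + 12)/(11 + (-15 - 1*6))) - 32)*m(-4, g(3)) = ((3*8 - (-26 + 12)/(11 + (-15 - 1*6))) - 32)*(-5 + 6*(-4)) = ((24 - (-14)/(11 + (-15 - 6))) - 32)*(-5 - 24) = ((24 - (-14)/(11 - 21)) - 32)*(-29) = ((24 - (-14)/(-10)) - 32)*(-29) = ((24 - (-14)*(-1)/10) - 32)*(-29) = ((24 - 1*7/5) - 32)*(-29) = ((24 - 7/5) - 32)*(-29) = (113/5 - 32)*(-29) = -47/5*(-29) = 1363/5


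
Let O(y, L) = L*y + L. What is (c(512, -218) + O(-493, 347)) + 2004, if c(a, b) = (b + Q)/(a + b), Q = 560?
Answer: -8267223/49 ≈ -1.6872e+5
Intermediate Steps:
O(y, L) = L + L*y
c(a, b) = (560 + b)/(a + b) (c(a, b) = (b + 560)/(a + b) = (560 + b)/(a + b))
(c(512, -218) + O(-493, 347)) + 2004 = ((560 - 218)/(512 - 218) + 347*(1 - 493)) + 2004 = (342/294 + 347*(-492)) + 2004 = ((1/294)*342 - 170724) + 2004 = (57/49 - 170724) + 2004 = -8365419/49 + 2004 = -8267223/49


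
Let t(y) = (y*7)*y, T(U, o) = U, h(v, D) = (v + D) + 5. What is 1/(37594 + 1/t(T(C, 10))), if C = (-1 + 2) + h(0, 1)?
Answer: 343/12894743 ≈ 2.6600e-5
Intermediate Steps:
h(v, D) = 5 + D + v (h(v, D) = (D + v) + 5 = 5 + D + v)
C = 7 (C = (-1 + 2) + (5 + 1 + 0) = 1 + 6 = 7)
t(y) = 7*y² (t(y) = (7*y)*y = 7*y²)
1/(37594 + 1/t(T(C, 10))) = 1/(37594 + 1/(7*7²)) = 1/(37594 + 1/(7*49)) = 1/(37594 + 1/343) = 1/(12894743/343) = 343/12894743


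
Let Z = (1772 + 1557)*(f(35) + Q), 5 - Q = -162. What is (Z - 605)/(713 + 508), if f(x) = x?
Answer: 223951/407 ≈ 550.25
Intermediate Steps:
Q = 167 (Q = 5 - 1*(-162) = 5 + 162 = 167)
Z = 672458 (Z = (1772 + 1557)*(35 + 167) = 3329*202 = 672458)
(Z - 605)/(713 + 508) = (672458 - 605)/(713 + 508) = 671853/1221 = 671853*(1/1221) = 223951/407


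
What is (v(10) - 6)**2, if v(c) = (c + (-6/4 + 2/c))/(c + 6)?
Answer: 762129/25600 ≈ 29.771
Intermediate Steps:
v(c) = (-3/2 + c + 2/c)/(6 + c) (v(c) = (c + (-6*1/4 + 2/c))/(6 + c) = (c + (-3/2 + 2/c))/(6 + c) = (-3/2 + c + 2/c)/(6 + c))
(v(10) - 6)**2 = ((2 + 10**2 - 3/2*10)/(10*(6 + 10)) - 6)**2 = ((1/10)*(2 + 100 - 15)/16 - 6)**2 = ((1/10)*(1/16)*87 - 6)**2 = (87/160 - 6)**2 = (-873/160)**2 = 762129/25600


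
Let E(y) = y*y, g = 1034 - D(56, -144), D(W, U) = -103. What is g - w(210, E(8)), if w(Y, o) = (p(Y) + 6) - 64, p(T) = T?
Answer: 985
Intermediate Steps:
g = 1137 (g = 1034 - 1*(-103) = 1034 + 103 = 1137)
E(y) = y²
w(Y, o) = -58 + Y (w(Y, o) = (Y + 6) - 64 = (6 + Y) - 64 = -58 + Y)
g - w(210, E(8)) = 1137 - (-58 + 210) = 1137 - 1*152 = 1137 - 152 = 985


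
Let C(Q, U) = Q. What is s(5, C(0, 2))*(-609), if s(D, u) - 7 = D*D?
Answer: -19488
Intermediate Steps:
s(D, u) = 7 + D**2 (s(D, u) = 7 + D*D = 7 + D**2)
s(5, C(0, 2))*(-609) = (7 + 5**2)*(-609) = (7 + 25)*(-609) = 32*(-609) = -19488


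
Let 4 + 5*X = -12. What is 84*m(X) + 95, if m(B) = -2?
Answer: -73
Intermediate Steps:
X = -16/5 (X = -⅘ + (⅕)*(-12) = -⅘ - 12/5 = -16/5 ≈ -3.2000)
84*m(X) + 95 = 84*(-2) + 95 = -168 + 95 = -73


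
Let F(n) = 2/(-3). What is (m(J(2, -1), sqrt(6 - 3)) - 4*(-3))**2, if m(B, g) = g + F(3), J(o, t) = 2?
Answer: 1183/9 + 68*sqrt(3)/3 ≈ 170.70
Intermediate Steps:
F(n) = -2/3 (F(n) = 2*(-1/3) = -2/3)
m(B, g) = -2/3 + g (m(B, g) = g - 2/3 = -2/3 + g)
(m(J(2, -1), sqrt(6 - 3)) - 4*(-3))**2 = ((-2/3 + sqrt(6 - 3)) - 4*(-3))**2 = ((-2/3 + sqrt(3)) + 12)**2 = (34/3 + sqrt(3))**2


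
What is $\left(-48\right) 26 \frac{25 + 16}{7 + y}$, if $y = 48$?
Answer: $- \frac{51168}{55} \approx -930.33$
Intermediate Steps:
$\left(-48\right) 26 \frac{25 + 16}{7 + y} = \left(-48\right) 26 \frac{25 + 16}{7 + 48} = - 1248 \cdot \frac{41}{55} = - 1248 \cdot 41 \cdot \frac{1}{55} = \left(-1248\right) \frac{41}{55} = - \frac{51168}{55}$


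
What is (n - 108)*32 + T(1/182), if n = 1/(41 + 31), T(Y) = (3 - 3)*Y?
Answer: -31100/9 ≈ -3455.6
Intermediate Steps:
T(Y) = 0 (T(Y) = 0*Y = 0)
n = 1/72 ≈ 0.013889
(n - 108)*32 + T(1/182) = (1/72 - 108)*32 + 0 = -7775/72*32 + 0 = -31100/9 + 0 = -31100/9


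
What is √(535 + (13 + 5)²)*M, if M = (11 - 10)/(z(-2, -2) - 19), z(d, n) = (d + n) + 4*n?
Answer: -√859/31 ≈ -0.94544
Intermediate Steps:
z(d, n) = d + 5*n
M = -1/31 (M = (11 - 10)/((-2 + 5*(-2)) - 19) = 1/((-2 - 10) - 19) = 1/(-12 - 19) = 1/(-31) = 1*(-1/31) = -1/31 ≈ -0.032258)
√(535 + (13 + 5)²)*M = √(535 + (13 + 5)²)*(-1/31) = √(535 + 18²)*(-1/31) = √(535 + 324)*(-1/31) = √859*(-1/31) = -√859/31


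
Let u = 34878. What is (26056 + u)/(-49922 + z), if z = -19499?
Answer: -60934/69421 ≈ -0.87775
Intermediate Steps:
(26056 + u)/(-49922 + z) = (26056 + 34878)/(-49922 - 19499) = 60934/(-69421) = 60934*(-1/69421) = -60934/69421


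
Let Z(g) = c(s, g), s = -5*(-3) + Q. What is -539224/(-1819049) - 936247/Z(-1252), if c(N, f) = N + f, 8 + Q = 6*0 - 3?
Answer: 131057855435/174628704 ≈ 750.49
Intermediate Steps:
Q = -11 (Q = -8 + (6*0 - 3) = -8 + (0 - 3) = -8 - 3 = -11)
s = 4 (s = -5*(-3) - 11 = 15 - 11 = 4)
Z(g) = 4 + g
-539224/(-1819049) - 936247/Z(-1252) = -539224/(-1819049) - 936247/(4 - 1252) = -539224*(-1/1819049) - 936247/(-1248) = 539224/1819049 - 936247*(-1/1248) = 539224/1819049 + 72019/96 = 131057855435/174628704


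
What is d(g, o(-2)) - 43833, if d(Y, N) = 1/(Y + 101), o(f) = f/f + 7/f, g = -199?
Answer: -4295635/98 ≈ -43833.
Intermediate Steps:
o(f) = 1 + 7/f
d(Y, N) = 1/(101 + Y)
d(g, o(-2)) - 43833 = 1/(101 - 199) - 43833 = 1/(-98) - 43833 = -1/98 - 43833 = -4295635/98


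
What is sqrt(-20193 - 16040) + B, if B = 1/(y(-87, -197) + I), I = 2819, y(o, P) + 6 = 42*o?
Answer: -1/841 + I*sqrt(36233) ≈ -0.0011891 + 190.35*I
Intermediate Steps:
y(o, P) = -6 + 42*o
B = -1/841 (B = 1/((-6 + 42*(-87)) + 2819) = 1/((-6 - 3654) + 2819) = 1/(-3660 + 2819) = 1/(-841) = -1/841 ≈ -0.0011891)
sqrt(-20193 - 16040) + B = sqrt(-20193 - 16040) - 1/841 = sqrt(-36233) - 1/841 = I*sqrt(36233) - 1/841 = -1/841 + I*sqrt(36233)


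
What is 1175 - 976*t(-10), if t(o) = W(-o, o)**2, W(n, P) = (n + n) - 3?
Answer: -280889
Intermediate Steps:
W(n, P) = -3 + 2*n (W(n, P) = 2*n - 3 = -3 + 2*n)
t(o) = (-3 - 2*o)**2 (t(o) = (-3 + 2*(-o))**2 = (-3 - 2*o)**2)
1175 - 976*t(-10) = 1175 - 976*(3 + 2*(-10))**2 = 1175 - 976*(3 - 20)**2 = 1175 - 976*(-17)**2 = 1175 - 976*289 = 1175 - 282064 = -280889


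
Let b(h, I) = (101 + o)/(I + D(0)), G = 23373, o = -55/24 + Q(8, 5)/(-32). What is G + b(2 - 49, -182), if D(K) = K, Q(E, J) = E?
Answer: 102090901/4368 ≈ 23372.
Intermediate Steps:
o = -61/24 (o = -55/24 + 8/(-32) = -55*1/24 + 8*(-1/32) = -55/24 - 1/4 = -61/24 ≈ -2.5417)
b(h, I) = 2363/(24*I) (b(h, I) = (101 - 61/24)/(I + 0) = 2363/(24*I))
G + b(2 - 49, -182) = 23373 + (2363/24)/(-182) = 23373 + (2363/24)*(-1/182) = 23373 - 2363/4368 = 102090901/4368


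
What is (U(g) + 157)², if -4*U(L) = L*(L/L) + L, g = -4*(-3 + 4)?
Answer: 25281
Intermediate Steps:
g = -4 (g = -4*1 = -4)
U(L) = -L/2 (U(L) = -(L*(L/L) + L)/4 = -(L*1 + L)/4 = -(L + L)/4 = -L/2)
(U(g) + 157)² = (-½*(-4) + 157)² = (2 + 157)² = 159² = 25281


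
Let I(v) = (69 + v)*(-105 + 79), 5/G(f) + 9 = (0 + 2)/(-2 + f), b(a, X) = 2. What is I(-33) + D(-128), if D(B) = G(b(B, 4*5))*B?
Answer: -936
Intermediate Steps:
G(f) = 5/(-9 + 2/(-2 + f)) (G(f) = 5/(-9 + (0 + 2)/(-2 + f)) = 5/(-9 + 2/(-2 + f)))
D(B) = 0 (D(B) = (5*(2 - 1*2)/(-20 + 9*2))*B = (5*(2 - 2)/(-20 + 18))*B = (5*0/(-2))*B = (5*(-½)*0)*B = 0*B = 0)
I(v) = -1794 - 26*v (I(v) = (69 + v)*(-26) = -1794 - 26*v)
I(-33) + D(-128) = (-1794 - 26*(-33)) + 0 = (-1794 + 858) + 0 = -936 + 0 = -936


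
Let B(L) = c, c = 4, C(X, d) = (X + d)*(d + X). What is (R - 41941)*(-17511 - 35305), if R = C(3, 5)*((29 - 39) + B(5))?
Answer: 2235437200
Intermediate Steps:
C(X, d) = (X + d)² (C(X, d) = (X + d)*(X + d) = (X + d)²)
B(L) = 4
R = -384 (R = (3 + 5)²*((29 - 39) + 4) = 8²*(-10 + 4) = 64*(-6) = -384)
(R - 41941)*(-17511 - 35305) = (-384 - 41941)*(-17511 - 35305) = -42325*(-52816) = 2235437200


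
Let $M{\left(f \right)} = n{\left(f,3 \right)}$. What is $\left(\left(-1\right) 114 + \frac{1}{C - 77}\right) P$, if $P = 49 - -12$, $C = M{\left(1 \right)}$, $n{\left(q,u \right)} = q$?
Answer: $- \frac{528565}{76} \approx -6954.8$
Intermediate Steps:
$M{\left(f \right)} = f$
$C = 1$
$P = 61$ ($P = 49 + 12 = 61$)
$\left(\left(-1\right) 114 + \frac{1}{C - 77}\right) P = \left(\left(-1\right) 114 + \frac{1}{1 - 77}\right) 61 = \left(-114 + \frac{1}{-76}\right) 61 = \left(-114 - \frac{1}{76}\right) 61 = \left(- \frac{8665}{76}\right) 61 = - \frac{528565}{76}$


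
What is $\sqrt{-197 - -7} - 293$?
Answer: $-293 + i \sqrt{190} \approx -293.0 + 13.784 i$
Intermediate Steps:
$\sqrt{-197 - -7} - 293 = \sqrt{-197 + 7} - 293 = \sqrt{-190} - 293 = i \sqrt{190} - 293 = -293 + i \sqrt{190}$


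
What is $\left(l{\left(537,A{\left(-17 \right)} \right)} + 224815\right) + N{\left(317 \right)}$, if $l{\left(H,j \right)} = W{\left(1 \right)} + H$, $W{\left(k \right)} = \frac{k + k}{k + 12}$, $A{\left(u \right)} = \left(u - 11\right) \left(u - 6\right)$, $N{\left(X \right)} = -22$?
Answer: $\frac{2929292}{13} \approx 2.2533 \cdot 10^{5}$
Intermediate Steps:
$A{\left(u \right)} = \left(-11 + u\right) \left(-6 + u\right)$
$W{\left(k \right)} = \frac{2 k}{12 + k}$
$l{\left(H,j \right)} = \frac{2}{13} + H$ ($l{\left(H,j \right)} = 2 \cdot 1 \frac{1}{12 + 1} + H = 2 \cdot 1 \cdot \frac{1}{13} + H = \frac{2}{13} + H$)
$\left(l{\left(537,A{\left(-17 \right)} \right)} + 224815\right) + N{\left(317 \right)} = \left(\left(\frac{2}{13} + 537\right) + 224815\right) - 22 = \left(\frac{6983}{13} + 224815\right) - 22 = \frac{2929578}{13} - 22 = \frac{2929292}{13}$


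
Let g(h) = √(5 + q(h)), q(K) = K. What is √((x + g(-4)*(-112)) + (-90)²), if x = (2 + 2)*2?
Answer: 2*√1999 ≈ 89.420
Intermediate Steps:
g(h) = √(5 + h)
x = 8 (x = 4*2 = 8)
√((x + g(-4)*(-112)) + (-90)²) = √((8 + √(5 - 4)*(-112)) + (-90)²) = √((8 + √1*(-112)) + 8100) = √((8 + 1*(-112)) + 8100) = √((8 - 112) + 8100) = √(-104 + 8100) = √7996 = 2*√1999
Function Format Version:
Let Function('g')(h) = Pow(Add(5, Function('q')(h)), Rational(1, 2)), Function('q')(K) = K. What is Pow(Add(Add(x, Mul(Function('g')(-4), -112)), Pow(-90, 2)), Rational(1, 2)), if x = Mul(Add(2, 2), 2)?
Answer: Mul(2, Pow(1999, Rational(1, 2))) ≈ 89.420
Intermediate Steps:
Function('g')(h) = Pow(Add(5, h), Rational(1, 2))
x = 8 (x = Mul(4, 2) = 8)
Pow(Add(Add(x, Mul(Function('g')(-4), -112)), Pow(-90, 2)), Rational(1, 2)) = Pow(Add(Add(8, Mul(Pow(Add(5, -4), Rational(1, 2)), -112)), Pow(-90, 2)), Rational(1, 2)) = Pow(Add(Add(8, Mul(Pow(1, Rational(1, 2)), -112)), 8100), Rational(1, 2)) = Pow(Add(Add(8, Mul(1, -112)), 8100), Rational(1, 2)) = Pow(Add(Add(8, -112), 8100), Rational(1, 2)) = Pow(Add(-104, 8100), Rational(1, 2)) = Pow(7996, Rational(1, 2)) = Mul(2, Pow(1999, Rational(1, 2)))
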